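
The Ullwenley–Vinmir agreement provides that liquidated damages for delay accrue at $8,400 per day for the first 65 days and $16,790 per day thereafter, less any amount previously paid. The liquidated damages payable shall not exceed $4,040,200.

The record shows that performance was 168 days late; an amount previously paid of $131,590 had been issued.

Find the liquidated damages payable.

Liquidated damages: $2,143,780

First 65 days: 65 × $8,400 = $546,000
Remaining days: (168 − 65) × $16,790 = $1,729,370
Accrued per-day damages: $546,000 + $1,729,370 = $2,275,370
Less amount previously paid: $2,275,370 − $131,590 = $2,143,780
Cap at $4,040,200: $2,143,780 is within the cap, no reduction.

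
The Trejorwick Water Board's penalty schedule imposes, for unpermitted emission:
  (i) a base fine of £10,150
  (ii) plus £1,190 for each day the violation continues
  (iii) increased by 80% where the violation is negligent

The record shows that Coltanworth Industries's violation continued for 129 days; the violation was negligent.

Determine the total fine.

Per-day component: 129 × £1,190 = £153,510
Base plus per-day: £10,150 + £153,510 = £163,660
Enhancement: 80% of £163,660 = £130,928
Enhanced fine: £163,660 + £130,928 = £294,588

£294,588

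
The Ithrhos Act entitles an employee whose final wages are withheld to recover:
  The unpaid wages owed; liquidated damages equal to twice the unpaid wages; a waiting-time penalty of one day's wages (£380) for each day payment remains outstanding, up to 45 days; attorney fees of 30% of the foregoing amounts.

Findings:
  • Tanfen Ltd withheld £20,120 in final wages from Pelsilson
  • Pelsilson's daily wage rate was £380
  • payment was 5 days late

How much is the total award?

Doubled: 2 × £20,120 = £40,240
Penalty days: min(5, 45) = 5
Waiting-time penalty: 5 × £380 = £1,900
Subtotal: £20,120 + £40,240 + £1,900 = £62,260
Attorney fees: 30% of £62,260 = £18,678
Total award: £62,260 + £18,678 = £80,938

Total award: £80,938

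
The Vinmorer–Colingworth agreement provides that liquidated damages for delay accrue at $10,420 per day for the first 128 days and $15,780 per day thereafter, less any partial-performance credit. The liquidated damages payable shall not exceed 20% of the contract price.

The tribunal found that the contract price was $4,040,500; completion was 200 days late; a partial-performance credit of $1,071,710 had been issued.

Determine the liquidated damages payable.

$808,100

First 128 days: 128 × $10,420 = $1,333,760
Remaining days: (200 − 128) × $15,780 = $1,136,160
Accrued per-day damages: $1,333,760 + $1,136,160 = $2,469,920
Less partial-performance credit: $2,469,920 − $1,071,710 = $1,398,210
Cap: 20% of $4,040,500 = $808,100
Cap at $808,100: $1,398,210 exceeds the cap → $808,100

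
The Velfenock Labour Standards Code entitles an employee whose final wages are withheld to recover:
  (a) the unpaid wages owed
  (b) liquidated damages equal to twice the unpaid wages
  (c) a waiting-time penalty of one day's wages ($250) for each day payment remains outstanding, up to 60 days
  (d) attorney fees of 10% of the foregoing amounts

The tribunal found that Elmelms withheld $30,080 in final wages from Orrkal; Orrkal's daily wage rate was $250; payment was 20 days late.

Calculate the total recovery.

$104,764

Doubled: 2 × $30,080 = $60,160
Penalty days: min(20, 60) = 20
Waiting-time penalty: 20 × $250 = $5,000
Subtotal: $30,080 + $60,160 + $5,000 = $95,240
Attorney fees: 10% of $95,240 = $9,524
Total award: $95,240 + $9,524 = $104,764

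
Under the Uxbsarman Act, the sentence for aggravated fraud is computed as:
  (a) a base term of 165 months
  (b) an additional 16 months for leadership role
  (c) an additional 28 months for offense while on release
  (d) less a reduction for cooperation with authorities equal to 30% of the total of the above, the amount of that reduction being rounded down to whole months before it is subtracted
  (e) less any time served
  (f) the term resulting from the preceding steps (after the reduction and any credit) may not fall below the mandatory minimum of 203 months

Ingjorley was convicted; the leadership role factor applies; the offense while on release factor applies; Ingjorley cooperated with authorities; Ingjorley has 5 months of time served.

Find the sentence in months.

Sentence: 203 months

Leadership role enhancement: +16 months
Offense while on release enhancement: +28 months
Adjusted term: 165 months + 16 months + 28 months = 209 months
Cooperation with authorities reduction: 30% of 209 months = 62 months (rounded down)
After reduction: 209 − 62 = 147 months
Less time served: 147 months − 5 months = 142 months
Minimum 203 months: 142 months is below the minimum → 203 months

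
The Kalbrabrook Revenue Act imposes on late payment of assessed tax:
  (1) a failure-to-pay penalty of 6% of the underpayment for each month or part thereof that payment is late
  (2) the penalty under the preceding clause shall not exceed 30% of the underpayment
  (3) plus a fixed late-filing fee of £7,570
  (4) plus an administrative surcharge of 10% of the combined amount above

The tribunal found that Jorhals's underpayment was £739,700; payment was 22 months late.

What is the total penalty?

Accrued rate: 6% × 22 = 132%, capped at 30% → 30%
Failure-to-pay penalty: 30% of £739,700 = £221,910
Penalty before surcharge: £221,910 + £7,570 = £229,480
Administrative surcharge: 10% of £229,480 = £22,948
Total penalty: £229,480 + £22,948 = £252,428

Penalty: £252,428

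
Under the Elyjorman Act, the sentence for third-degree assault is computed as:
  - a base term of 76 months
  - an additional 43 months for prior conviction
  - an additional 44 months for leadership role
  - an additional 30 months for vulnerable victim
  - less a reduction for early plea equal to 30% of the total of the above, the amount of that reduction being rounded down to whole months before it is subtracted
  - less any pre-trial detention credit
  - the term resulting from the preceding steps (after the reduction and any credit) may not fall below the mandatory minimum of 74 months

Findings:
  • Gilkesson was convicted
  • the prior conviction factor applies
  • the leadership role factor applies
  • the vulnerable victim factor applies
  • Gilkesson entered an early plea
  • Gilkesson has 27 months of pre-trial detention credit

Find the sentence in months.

109 months

Prior conviction enhancement: +43 months
Leadership role enhancement: +44 months
Vulnerable victim enhancement: +30 months
Adjusted term: 76 months + 43 months + 44 months + 30 months = 193 months
Early plea reduction: 30% of 193 months = 57 months (rounded down)
After reduction: 193 − 57 = 136 months
Less pre-trial detention credit: 136 months − 27 months = 109 months
Minimum 74 months: 109 months meets the minimum, no increase.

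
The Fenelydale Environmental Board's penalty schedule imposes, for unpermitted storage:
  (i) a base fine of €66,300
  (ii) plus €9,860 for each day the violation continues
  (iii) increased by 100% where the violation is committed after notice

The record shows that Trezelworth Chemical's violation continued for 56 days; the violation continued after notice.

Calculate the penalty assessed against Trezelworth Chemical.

Civil penalty: €1,236,920

Per-day component: 56 × €9,860 = €552,160
Base plus per-day: €66,300 + €552,160 = €618,460
Enhancement: 100% of €618,460 = €618,460
Enhanced fine: €618,460 + €618,460 = €1,236,920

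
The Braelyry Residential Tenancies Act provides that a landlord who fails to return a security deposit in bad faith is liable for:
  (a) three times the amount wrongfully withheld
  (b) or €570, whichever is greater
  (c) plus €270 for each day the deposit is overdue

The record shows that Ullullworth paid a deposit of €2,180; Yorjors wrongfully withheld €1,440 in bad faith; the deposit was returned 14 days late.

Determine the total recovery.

Trebled: 3 × €1,440 = €4,320
Minimum €570: €4,320 meets the minimum, no increase.
Late-return penalty: 14 × €270 = €3,780
Damages plus late penalty: €4,320 + €3,780 = €8,100

Recovery: €8,100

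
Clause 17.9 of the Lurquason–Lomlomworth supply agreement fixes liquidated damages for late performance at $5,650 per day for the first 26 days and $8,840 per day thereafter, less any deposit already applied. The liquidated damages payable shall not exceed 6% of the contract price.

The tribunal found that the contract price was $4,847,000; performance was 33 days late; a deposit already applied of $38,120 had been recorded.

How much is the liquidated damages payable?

$170,660

First 26 days: 26 × $5,650 = $146,900
Remaining days: (33 − 26) × $8,840 = $61,880
Accrued per-day damages: $146,900 + $61,880 = $208,780
Less deposit already applied: $208,780 − $38,120 = $170,660
Cap: 6% of $4,847,000 = $290,820
Cap at $290,820: $170,660 is within the cap, no reduction.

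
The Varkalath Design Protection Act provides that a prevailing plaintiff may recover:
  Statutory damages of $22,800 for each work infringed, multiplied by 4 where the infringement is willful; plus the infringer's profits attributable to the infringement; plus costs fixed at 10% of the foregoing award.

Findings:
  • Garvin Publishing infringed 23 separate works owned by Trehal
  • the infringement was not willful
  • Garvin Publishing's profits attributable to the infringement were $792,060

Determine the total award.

Statutory damages: 23 × $22,800 = $524,400
Infringement not willful: no ×4 enhancement.
Combined award: $524,400 + $792,060 = $1,316,460
Costs: 10% of $1,316,460 = $131,646
Award plus costs: $1,316,460 + $131,646 = $1,448,106

Award: $1,448,106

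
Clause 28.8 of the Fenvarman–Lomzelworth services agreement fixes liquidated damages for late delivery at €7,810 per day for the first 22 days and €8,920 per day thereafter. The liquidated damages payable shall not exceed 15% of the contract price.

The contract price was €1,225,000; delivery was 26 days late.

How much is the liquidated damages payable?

First 22 days: 22 × €7,810 = €171,820
Remaining days: (26 − 22) × €8,920 = €35,680
Accrued per-day damages: €171,820 + €35,680 = €207,500
Cap: 15% of €1,225,000 = €183,750
Cap at €183,750: €207,500 exceeds the cap → €183,750

€183,750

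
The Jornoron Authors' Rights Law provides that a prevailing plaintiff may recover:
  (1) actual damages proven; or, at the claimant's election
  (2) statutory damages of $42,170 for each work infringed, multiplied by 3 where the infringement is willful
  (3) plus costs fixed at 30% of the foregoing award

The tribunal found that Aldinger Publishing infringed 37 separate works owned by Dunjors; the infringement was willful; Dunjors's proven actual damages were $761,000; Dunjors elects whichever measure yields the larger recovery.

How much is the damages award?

$6,085,131

Statutory damages: 37 × $42,170 = $1,560,290
Trebled: 3 × $1,560,290 = $4,680,870
Greater of actual damages ($761,000) or enhanced statutory damages ($4,680,870): $4,680,870
Costs: 30% of $4,680,870 = $1,404,261
Award plus costs: $4,680,870 + $1,404,261 = $6,085,131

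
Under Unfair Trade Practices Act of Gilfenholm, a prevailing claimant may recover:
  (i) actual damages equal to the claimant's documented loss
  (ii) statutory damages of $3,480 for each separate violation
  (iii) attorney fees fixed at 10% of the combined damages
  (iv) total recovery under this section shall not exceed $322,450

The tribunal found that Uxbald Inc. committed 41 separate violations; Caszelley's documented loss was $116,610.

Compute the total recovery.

Statutory damages: 41 × $3,480 = $142,680
Combined damages: $116,610 + $142,680 = $259,290
Attorney fees: 10% of $259,290 = $25,929
Total before cap: $259,290 + $25,929 = $285,219
Cap at $322,450: $285,219 is within the cap, no reduction.

$285,219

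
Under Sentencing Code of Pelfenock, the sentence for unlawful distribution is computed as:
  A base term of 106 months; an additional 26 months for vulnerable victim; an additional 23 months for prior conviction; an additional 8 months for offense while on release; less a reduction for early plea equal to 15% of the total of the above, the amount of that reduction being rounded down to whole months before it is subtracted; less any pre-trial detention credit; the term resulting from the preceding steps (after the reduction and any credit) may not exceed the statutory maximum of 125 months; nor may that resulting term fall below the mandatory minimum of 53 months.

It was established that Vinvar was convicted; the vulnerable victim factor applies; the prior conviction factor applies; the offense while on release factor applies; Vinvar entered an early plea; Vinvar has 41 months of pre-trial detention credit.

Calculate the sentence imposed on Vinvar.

Vulnerable victim enhancement: +26 months
Prior conviction enhancement: +23 months
Offense while on release enhancement: +8 months
Adjusted term: 106 months + 26 months + 23 months + 8 months = 163 months
Early plea reduction: 15% of 163 months = 24 months (rounded down)
After reduction: 163 − 24 = 139 months
Less pre-trial detention credit: 139 months − 41 months = 98 months
Cap at 125 months: 98 months is within the cap, no reduction.
Minimum 53 months: 98 months meets the minimum, no increase.

Sentence: 98 months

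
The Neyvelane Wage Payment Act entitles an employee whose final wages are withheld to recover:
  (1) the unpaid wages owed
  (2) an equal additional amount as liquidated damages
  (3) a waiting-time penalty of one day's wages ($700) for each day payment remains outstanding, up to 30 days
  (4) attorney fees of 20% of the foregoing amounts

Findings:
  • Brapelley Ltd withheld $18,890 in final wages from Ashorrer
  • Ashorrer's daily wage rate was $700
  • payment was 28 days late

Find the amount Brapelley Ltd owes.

Liquidated damages (equal amount): $18,890
Penalty days: min(28, 30) = 28
Waiting-time penalty: 28 × $700 = $19,600
Subtotal: $18,890 + $18,890 + $19,600 = $57,380
Attorney fees: 20% of $57,380 = $11,476
Total award: $57,380 + $11,476 = $68,856

Total award: $68,856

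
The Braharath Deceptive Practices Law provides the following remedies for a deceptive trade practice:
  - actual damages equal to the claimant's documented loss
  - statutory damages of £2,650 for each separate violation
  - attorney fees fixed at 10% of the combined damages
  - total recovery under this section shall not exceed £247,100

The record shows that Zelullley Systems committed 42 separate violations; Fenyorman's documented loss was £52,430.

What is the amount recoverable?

Statutory damages: 42 × £2,650 = £111,300
Combined damages: £52,430 + £111,300 = £163,730
Attorney fees: 10% of £163,730 = £16,373
Total before cap: £163,730 + £16,373 = £180,103
Cap at £247,100: £180,103 is within the cap, no reduction.

£180,103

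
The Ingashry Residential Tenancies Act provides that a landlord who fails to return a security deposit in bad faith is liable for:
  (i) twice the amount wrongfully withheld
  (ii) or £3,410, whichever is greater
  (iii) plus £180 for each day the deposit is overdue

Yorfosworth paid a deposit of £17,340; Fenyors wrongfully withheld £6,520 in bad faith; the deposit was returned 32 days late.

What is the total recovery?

Recovery: £18,800

Doubled: 2 × £6,520 = £13,040
Minimum £3,410: £13,040 meets the minimum, no increase.
Late-return penalty: 32 × £180 = £5,760
Damages plus late penalty: £13,040 + £5,760 = £18,800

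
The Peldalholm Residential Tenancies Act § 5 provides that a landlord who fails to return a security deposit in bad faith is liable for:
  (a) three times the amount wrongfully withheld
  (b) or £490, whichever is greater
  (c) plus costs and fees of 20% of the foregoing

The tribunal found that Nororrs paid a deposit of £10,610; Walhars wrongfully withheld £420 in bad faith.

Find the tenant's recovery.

Recovery: £1,512

Trebled: 3 × £420 = £1,260
Minimum £490: £1,260 meets the minimum, no increase.
Costs and fees: 20% of £1,260 = £252
Total recovery: £1,260 + £252 = £1,512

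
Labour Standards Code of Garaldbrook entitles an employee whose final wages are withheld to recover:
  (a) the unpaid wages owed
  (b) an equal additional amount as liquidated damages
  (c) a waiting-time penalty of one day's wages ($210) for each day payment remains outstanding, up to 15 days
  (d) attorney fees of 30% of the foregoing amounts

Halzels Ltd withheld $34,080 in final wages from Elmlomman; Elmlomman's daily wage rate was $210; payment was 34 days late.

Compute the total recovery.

Liquidated damages (equal amount): $34,080
Penalty days: min(34, 15) = 15
Waiting-time penalty: 15 × $210 = $3,150
Subtotal: $34,080 + $34,080 + $3,150 = $71,310
Attorney fees: 30% of $71,310 = $21,393
Total award: $71,310 + $21,393 = $92,703

$92,703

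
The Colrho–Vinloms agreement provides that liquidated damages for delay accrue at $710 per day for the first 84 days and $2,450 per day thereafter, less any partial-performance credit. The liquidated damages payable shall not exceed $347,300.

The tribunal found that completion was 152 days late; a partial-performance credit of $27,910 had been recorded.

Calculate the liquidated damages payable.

First 84 days: 84 × $710 = $59,640
Remaining days: (152 − 84) × $2,450 = $166,600
Accrued per-day damages: $59,640 + $166,600 = $226,240
Less partial-performance credit: $226,240 − $27,910 = $198,330
Cap at $347,300: $198,330 is within the cap, no reduction.

$198,330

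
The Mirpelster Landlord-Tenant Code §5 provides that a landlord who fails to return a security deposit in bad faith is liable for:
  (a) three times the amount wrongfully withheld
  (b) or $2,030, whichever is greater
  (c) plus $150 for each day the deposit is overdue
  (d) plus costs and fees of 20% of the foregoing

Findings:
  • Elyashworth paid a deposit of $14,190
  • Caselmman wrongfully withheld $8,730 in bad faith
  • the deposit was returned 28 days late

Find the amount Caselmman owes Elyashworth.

Recovery: $36,468

Trebled: 3 × $8,730 = $26,190
Minimum $2,030: $26,190 meets the minimum, no increase.
Late-return penalty: 28 × $150 = $4,200
Damages plus late penalty: $26,190 + $4,200 = $30,390
Costs and fees: 20% of $30,390 = $6,078
Total recovery: $30,390 + $6,078 = $36,468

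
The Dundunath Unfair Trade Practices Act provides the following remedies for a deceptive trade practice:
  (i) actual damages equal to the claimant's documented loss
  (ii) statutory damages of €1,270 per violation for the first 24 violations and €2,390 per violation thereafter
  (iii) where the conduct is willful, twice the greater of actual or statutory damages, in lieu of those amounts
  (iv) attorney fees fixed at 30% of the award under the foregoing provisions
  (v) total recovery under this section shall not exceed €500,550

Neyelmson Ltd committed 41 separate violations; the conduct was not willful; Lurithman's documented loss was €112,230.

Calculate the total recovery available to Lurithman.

€238,342

First 24 violations: 24 × €1,270 = €30,480
Remaining violations: (41 − 24) × €2,390 = €40,630
Statutory damages: €30,480 + €40,630 = €71,110
Conduct not willful: the in-lieu enhancement does not apply.
Actual plus statutory damages: €112,230 + €71,110 = €183,340
Attorney fees: 30% of €183,340 = €55,002
Total before cap: €183,340 + €55,002 = €238,342
Cap at €500,550: €238,342 is within the cap, no reduction.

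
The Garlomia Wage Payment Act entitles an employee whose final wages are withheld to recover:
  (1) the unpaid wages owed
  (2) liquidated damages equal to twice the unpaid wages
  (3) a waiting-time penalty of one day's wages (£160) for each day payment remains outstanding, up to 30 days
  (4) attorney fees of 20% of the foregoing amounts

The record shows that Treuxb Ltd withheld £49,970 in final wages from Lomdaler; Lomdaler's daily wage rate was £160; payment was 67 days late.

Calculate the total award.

Doubled: 2 × £49,970 = £99,940
Penalty days: min(67, 30) = 30
Waiting-time penalty: 30 × £160 = £4,800
Subtotal: £49,970 + £99,940 + £4,800 = £154,710
Attorney fees: 20% of £154,710 = £30,942
Total award: £154,710 + £30,942 = £185,652

£185,652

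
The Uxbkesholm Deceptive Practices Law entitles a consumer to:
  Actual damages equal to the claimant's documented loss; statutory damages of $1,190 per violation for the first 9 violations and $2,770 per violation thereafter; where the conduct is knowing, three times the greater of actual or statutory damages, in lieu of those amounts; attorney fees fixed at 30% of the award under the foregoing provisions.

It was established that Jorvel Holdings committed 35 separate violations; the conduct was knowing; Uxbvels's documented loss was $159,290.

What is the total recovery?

$621,231

First 9 violations: 9 × $1,190 = $10,710
Remaining violations: (35 − 9) × $2,770 = $72,020
Statutory damages: $10,710 + $72,020 = $82,730
Greater of actual damages ($159,290) or statutory damages ($82,730): $159,290
Trebled: 3 × $159,290 = $477,870
Attorney fees: 30% of $477,870 = $143,361
Total recovery: $477,870 + $143,361 = $621,231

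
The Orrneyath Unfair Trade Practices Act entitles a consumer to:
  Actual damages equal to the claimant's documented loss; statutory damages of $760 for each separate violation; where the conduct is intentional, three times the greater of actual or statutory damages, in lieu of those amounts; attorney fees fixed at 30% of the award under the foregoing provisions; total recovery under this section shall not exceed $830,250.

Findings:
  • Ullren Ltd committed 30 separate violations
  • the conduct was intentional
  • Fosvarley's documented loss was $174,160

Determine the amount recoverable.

$679,224

Statutory damages: 30 × $760 = $22,800
Greater of actual damages ($174,160) or statutory damages ($22,800): $174,160
Trebled: 3 × $174,160 = $522,480
Attorney fees: 30% of $522,480 = $156,744
Total before cap: $522,480 + $156,744 = $679,224
Cap at $830,250: $679,224 is within the cap, no reduction.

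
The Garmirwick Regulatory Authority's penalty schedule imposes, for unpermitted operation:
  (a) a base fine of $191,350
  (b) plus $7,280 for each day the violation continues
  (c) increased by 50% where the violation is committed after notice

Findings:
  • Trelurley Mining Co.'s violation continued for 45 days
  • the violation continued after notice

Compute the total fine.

Per-day component: 45 × $7,280 = $327,600
Base plus per-day: $191,350 + $327,600 = $518,950
Enhancement: 50% of $518,950 = $259,475
Enhanced fine: $518,950 + $259,475 = $778,425

$778,425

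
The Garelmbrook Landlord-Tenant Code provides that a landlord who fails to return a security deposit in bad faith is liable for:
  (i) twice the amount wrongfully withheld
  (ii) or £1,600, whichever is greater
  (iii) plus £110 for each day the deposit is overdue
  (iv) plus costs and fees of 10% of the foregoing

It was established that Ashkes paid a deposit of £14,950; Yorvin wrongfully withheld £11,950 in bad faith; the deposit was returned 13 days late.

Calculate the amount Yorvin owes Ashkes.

£27,863

Doubled: 2 × £11,950 = £23,900
Minimum £1,600: £23,900 meets the minimum, no increase.
Late-return penalty: 13 × £110 = £1,430
Damages plus late penalty: £23,900 + £1,430 = £25,330
Costs and fees: 10% of £25,330 = £2,533
Total recovery: £25,330 + £2,533 = £27,863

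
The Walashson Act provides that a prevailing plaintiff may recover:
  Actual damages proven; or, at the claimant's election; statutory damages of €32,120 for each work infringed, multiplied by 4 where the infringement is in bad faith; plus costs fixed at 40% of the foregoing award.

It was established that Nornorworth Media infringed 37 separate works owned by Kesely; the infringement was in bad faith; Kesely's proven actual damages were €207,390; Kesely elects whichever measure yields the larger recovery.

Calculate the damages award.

Award: €6,655,264

Statutory damages: 37 × €32,120 = €1,188,440
Multiplied by 4: 4 × €1,188,440 = €4,753,760
Greater of actual damages (€207,390) or enhanced statutory damages (€4,753,760): €4,753,760
Costs: 40% of €4,753,760 = €1,901,504
Award plus costs: €4,753,760 + €1,901,504 = €6,655,264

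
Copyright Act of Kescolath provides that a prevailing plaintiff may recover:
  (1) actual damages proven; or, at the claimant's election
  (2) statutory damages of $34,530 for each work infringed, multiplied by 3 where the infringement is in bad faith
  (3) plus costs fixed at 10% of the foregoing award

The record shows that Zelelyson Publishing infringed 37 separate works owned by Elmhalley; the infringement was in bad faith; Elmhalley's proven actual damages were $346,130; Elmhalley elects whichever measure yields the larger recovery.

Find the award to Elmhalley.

$4,216,113

Statutory damages: 37 × $34,530 = $1,277,610
Trebled: 3 × $1,277,610 = $3,832,830
Greater of actual damages ($346,130) or enhanced statutory damages ($3,832,830): $3,832,830
Costs: 10% of $3,832,830 = $383,283
Award plus costs: $3,832,830 + $383,283 = $4,216,113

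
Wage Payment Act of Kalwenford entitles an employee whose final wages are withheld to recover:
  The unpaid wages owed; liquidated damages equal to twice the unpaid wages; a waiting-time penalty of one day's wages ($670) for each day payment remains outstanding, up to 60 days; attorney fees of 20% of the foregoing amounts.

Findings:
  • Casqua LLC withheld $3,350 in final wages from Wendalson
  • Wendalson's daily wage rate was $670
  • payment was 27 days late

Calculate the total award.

Doubled: 2 × $3,350 = $6,700
Penalty days: min(27, 60) = 27
Waiting-time penalty: 27 × $670 = $18,090
Subtotal: $3,350 + $6,700 + $18,090 = $28,140
Attorney fees: 20% of $28,140 = $5,628
Total award: $28,140 + $5,628 = $33,768

$33,768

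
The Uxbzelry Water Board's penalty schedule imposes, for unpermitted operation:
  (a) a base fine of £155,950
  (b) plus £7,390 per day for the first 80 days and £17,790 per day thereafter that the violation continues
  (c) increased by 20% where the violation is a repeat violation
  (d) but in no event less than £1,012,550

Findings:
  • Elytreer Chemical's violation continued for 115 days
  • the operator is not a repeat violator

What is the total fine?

£1,369,800

First 80 days: 80 × £7,390 = £591,200
Remaining days: (115 − 80) × £17,790 = £622,650
Per-day component: £591,200 + £622,650 = £1,213,850
Base plus per-day: £155,950 + £1,213,850 = £1,369,800
The operator is not a repeat violator: no 20% increase.
Minimum £1,012,550: £1,369,800 meets the minimum, no increase.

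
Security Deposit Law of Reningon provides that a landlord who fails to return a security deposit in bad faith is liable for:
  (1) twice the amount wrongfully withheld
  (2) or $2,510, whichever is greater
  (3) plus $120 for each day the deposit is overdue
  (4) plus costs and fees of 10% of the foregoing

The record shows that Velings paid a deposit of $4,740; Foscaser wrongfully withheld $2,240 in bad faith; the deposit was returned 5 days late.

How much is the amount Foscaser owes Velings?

$5,588

Doubled: 2 × $2,240 = $4,480
Minimum $2,510: $4,480 meets the minimum, no increase.
Late-return penalty: 5 × $120 = $600
Damages plus late penalty: $4,480 + $600 = $5,080
Costs and fees: 10% of $5,080 = $508
Total recovery: $5,080 + $508 = $5,588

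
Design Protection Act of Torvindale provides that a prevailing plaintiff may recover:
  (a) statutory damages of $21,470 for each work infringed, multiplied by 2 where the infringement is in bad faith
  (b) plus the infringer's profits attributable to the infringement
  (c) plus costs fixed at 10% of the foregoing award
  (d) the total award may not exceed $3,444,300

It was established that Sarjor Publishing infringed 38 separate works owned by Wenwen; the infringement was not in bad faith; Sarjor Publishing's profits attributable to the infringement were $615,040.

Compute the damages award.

$1,573,990

Statutory damages: 38 × $21,470 = $815,860
Infringement not in bad faith: no ×2 enhancement.
Combined award: $815,860 + $615,040 = $1,430,900
Costs: 10% of $1,430,900 = $143,090
Award plus costs: $1,430,900 + $143,090 = $1,573,990
Cap at $3,444,300: $1,573,990 is within the cap, no reduction.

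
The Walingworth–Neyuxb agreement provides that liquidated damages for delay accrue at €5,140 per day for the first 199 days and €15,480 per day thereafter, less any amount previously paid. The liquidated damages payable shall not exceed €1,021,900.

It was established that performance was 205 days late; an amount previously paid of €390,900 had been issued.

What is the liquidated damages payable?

First 199 days: 199 × €5,140 = €1,022,860
Remaining days: (205 − 199) × €15,480 = €92,880
Accrued per-day damages: €1,022,860 + €92,880 = €1,115,740
Less amount previously paid: €1,115,740 − €390,900 = €724,840
Cap at €1,021,900: €724,840 is within the cap, no reduction.

€724,840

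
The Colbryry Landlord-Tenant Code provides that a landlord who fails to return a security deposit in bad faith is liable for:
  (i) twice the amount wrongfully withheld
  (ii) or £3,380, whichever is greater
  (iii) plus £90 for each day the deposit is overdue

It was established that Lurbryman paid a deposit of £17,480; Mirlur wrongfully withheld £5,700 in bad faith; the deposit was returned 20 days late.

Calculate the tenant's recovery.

Doubled: 2 × £5,700 = £11,400
Minimum £3,380: £11,400 meets the minimum, no increase.
Late-return penalty: 20 × £90 = £1,800
Damages plus late penalty: £11,400 + £1,800 = £13,200

£13,200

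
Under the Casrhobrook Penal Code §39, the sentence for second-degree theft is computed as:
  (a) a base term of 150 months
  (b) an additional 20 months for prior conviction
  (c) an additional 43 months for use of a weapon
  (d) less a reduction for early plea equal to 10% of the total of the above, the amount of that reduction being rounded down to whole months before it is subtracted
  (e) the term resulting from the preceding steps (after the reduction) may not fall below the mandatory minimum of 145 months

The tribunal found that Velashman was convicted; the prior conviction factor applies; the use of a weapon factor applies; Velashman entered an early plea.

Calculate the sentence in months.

Prior conviction enhancement: +20 months
Use of a weapon enhancement: +43 months
Adjusted term: 150 months + 20 months + 43 months = 213 months
Early plea reduction: 10% of 213 months = 21 months (rounded down)
After reduction: 213 − 21 = 192 months
Minimum 145 months: 192 months meets the minimum, no increase.

192 months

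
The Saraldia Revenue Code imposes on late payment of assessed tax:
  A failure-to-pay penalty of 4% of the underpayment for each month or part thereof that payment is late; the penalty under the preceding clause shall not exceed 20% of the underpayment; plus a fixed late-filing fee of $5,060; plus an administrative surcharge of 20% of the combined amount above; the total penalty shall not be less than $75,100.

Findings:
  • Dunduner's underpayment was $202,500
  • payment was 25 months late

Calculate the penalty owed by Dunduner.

Accrued rate: 4% × 25 = 100%, capped at 20% → 20%
Failure-to-pay penalty: 20% of $202,500 = $40,500
Penalty before surcharge: $40,500 + $5,060 = $45,560
Administrative surcharge: 20% of $45,560 = $9,112
Total penalty: $45,560 + $9,112 = $54,672
Minimum $75,100: $54,672 is below the minimum → $75,100

$75,100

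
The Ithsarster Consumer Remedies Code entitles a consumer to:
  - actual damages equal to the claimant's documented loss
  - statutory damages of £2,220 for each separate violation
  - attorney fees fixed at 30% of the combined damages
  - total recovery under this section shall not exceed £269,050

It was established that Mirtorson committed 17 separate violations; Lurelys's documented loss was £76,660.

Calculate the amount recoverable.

Statutory damages: 17 × £2,220 = £37,740
Combined damages: £76,660 + £37,740 = £114,400
Attorney fees: 30% of £114,400 = £34,320
Total before cap: £114,400 + £34,320 = £148,720
Cap at £269,050: £148,720 is within the cap, no reduction.

£148,720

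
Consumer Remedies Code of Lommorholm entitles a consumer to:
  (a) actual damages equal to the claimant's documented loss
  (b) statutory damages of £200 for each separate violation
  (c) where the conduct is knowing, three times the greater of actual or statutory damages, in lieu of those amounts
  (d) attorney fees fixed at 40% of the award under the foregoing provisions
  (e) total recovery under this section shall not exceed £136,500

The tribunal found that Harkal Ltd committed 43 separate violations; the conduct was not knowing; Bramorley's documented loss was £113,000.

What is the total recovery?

Statutory damages: 43 × £200 = £8,600
Conduct not knowing: the in-lieu enhancement does not apply.
Actual plus statutory damages: £113,000 + £8,600 = £121,600
Attorney fees: 40% of £121,600 = £48,640
Total before cap: £121,600 + £48,640 = £170,240
Cap at £136,500: £170,240 exceeds the cap → £136,500

£136,500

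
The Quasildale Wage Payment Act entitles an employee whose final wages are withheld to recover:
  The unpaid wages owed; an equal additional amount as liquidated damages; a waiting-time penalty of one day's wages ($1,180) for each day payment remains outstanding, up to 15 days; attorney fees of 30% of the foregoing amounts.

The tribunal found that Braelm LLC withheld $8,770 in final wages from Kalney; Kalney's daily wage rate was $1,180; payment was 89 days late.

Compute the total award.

$45,812

Liquidated damages (equal amount): $8,770
Penalty days: min(89, 15) = 15
Waiting-time penalty: 15 × $1,180 = $17,700
Subtotal: $8,770 + $8,770 + $17,700 = $35,240
Attorney fees: 30% of $35,240 = $10,572
Total award: $35,240 + $10,572 = $45,812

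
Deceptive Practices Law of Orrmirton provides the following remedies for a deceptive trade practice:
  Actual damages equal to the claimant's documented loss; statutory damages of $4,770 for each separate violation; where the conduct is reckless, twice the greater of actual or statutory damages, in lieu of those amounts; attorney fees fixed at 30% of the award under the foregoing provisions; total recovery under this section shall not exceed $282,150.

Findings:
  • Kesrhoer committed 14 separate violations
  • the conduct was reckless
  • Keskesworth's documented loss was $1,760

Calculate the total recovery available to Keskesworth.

$173,628

Statutory damages: 14 × $4,770 = $66,780
Greater of actual damages ($1,760) or statutory damages ($66,780): $66,780
Doubled: 2 × $66,780 = $133,560
Attorney fees: 30% of $133,560 = $40,068
Total before cap: $133,560 + $40,068 = $173,628
Cap at $282,150: $173,628 is within the cap, no reduction.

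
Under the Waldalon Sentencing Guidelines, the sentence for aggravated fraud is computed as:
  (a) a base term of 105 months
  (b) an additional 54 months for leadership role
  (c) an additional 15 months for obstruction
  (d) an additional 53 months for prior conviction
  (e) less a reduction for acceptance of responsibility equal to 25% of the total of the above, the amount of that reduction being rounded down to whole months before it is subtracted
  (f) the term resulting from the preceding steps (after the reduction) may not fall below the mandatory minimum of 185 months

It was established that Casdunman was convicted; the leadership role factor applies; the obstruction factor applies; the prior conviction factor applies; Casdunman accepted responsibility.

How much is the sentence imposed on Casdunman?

185 months

Leadership role enhancement: +54 months
Obstruction enhancement: +15 months
Prior conviction enhancement: +53 months
Adjusted term: 105 months + 54 months + 15 months + 53 months = 227 months
Acceptance of responsibility reduction: 25% of 227 months = 56 months (rounded down)
After reduction: 227 − 56 = 171 months
Minimum 185 months: 171 months is below the minimum → 185 months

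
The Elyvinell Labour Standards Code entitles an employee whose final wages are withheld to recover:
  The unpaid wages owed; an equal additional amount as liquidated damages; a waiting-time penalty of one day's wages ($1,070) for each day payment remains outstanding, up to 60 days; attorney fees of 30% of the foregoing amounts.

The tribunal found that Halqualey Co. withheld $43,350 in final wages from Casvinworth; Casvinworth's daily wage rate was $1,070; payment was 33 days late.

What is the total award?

Liquidated damages (equal amount): $43,350
Penalty days: min(33, 60) = 33
Waiting-time penalty: 33 × $1,070 = $35,310
Subtotal: $43,350 + $43,350 + $35,310 = $122,010
Attorney fees: 30% of $122,010 = $36,603
Total award: $122,010 + $36,603 = $158,613

$158,613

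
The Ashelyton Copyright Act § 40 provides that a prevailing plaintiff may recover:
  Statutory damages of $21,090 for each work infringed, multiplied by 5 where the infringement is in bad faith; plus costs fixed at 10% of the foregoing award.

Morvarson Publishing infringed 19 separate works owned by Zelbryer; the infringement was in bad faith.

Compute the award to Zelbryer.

$2,203,905

Statutory damages: 19 × $21,090 = $400,710
Multiplied by 5: 5 × $400,710 = $2,003,550
Costs: 10% of $2,003,550 = $200,355
Award plus costs: $2,003,550 + $200,355 = $2,203,905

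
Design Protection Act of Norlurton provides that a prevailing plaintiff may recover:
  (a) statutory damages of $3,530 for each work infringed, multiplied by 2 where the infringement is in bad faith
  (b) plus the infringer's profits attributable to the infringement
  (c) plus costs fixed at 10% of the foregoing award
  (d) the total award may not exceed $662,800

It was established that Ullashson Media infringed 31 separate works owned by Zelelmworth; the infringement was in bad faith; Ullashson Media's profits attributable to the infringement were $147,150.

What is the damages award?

$402,611

Statutory damages: 31 × $3,530 = $109,430
Doubled: 2 × $109,430 = $218,860
Combined award: $218,860 + $147,150 = $366,010
Costs: 10% of $366,010 = $36,601
Award plus costs: $366,010 + $36,601 = $402,611
Cap at $662,800: $402,611 is within the cap, no reduction.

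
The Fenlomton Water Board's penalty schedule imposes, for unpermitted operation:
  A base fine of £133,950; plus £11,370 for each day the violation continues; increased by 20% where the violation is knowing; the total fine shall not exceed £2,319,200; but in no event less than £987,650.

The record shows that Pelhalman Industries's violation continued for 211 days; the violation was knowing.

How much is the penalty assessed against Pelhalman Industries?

Civil penalty: £2,319,200

Per-day component: 211 × £11,370 = £2,399,070
Base plus per-day: £133,950 + £2,399,070 = £2,533,020
Enhancement: 20% of £2,533,020 = £506,604
Enhanced fine: £2,533,020 + £506,604 = £3,039,624
Cap at £2,319,200: £3,039,624 exceeds the cap → £2,319,200
Minimum £987,650: £2,319,200 meets the minimum, no increase.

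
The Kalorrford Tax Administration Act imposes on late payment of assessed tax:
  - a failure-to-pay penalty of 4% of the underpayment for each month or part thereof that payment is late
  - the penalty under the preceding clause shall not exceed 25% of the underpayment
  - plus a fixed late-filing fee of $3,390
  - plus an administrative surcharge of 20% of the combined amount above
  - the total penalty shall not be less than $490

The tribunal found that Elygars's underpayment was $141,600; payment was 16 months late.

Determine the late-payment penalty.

Accrued rate: 4% × 16 = 64%, capped at 25% → 25%
Failure-to-pay penalty: 25% of $141,600 = $35,400
Penalty before surcharge: $35,400 + $3,390 = $38,790
Administrative surcharge: 20% of $38,790 = $7,758
Total penalty: $38,790 + $7,758 = $46,548
Minimum $490: $46,548 meets the minimum, no increase.

$46,548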